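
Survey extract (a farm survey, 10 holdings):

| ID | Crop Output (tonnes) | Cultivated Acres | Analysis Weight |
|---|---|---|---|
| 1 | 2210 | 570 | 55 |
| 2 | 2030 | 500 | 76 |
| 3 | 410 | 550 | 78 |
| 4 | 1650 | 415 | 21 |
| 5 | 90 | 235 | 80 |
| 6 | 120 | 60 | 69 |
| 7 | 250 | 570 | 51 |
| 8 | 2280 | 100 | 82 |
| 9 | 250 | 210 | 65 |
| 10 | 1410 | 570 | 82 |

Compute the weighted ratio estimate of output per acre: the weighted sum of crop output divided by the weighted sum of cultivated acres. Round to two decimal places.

Σ wᵢ·y = 2210×55 + 2030×76 + 410×78 + 1650×21 + 90×80 + 120×69 + 250×51 + 2280×82 + 250×65 + 1410×82
  = 121550 + 154280 + 31980 + 34650 + 7200 + 8280 + 12750 + 186960 + 16250 + 115620 = 689520
Σ wᵢ·x = 570×55 + 500×76 + 550×78 + 415×21 + 235×80 + 60×69 + 570×51 + 100×82 + 210×65 + 570×82
  = 31350 + 38000 + 42900 + 8715 + 18800 + 4140 + 29070 + 8200 + 13650 + 46740 = 241565
Ratio = 689520 / 241565 = 2.854387

2.85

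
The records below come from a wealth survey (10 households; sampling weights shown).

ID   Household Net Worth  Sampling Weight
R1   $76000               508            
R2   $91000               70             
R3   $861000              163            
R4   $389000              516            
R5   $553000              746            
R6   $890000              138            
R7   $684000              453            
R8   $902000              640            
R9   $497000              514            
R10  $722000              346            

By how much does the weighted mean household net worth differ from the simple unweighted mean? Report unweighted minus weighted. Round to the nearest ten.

1330

Unweighted sum = 76000 + 91000 + 861000 + 389000 + 553000 + 890000 + 684000 + 902000 + 497000 + 722000 = 5665000
Unweighted mean = 5665000 / 10 = 566500
Weighted sum = 76000×508 + 91000×70 + 861000×163 + 389000×516 + 553000×746 + 890000×138 + 684000×453 + 902000×640 + 497000×514 + 722000×346
  = 38608000 + 6370000 + 140343000 + 200724000 + 412538000 + 122820000 + 309852000 + 577280000 + 255458000 + 249812000 = 2313805000
Sum of weights = 508 + 70 + 163 + 516 + 746 + 138 + 453 + 640 + 514 + 346 = 4094
Weighted mean = 2313805000 / 4094 = 565169.76
Difference (unweighted minus weighted) = 1330.2394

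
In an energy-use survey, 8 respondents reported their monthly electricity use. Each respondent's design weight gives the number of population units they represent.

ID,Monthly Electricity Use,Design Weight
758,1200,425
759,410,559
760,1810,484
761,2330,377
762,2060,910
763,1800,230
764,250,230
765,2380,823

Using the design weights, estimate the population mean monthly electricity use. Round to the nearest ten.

1680

Weighted sum = 1200×425 + 410×559 + 1810×484 + 2330×377 + 2060×910 + 1800×230 + 250×230 + 2380×823
  = 510000 + 229190 + 876040 + 878410 + 1874600 + 414000 + 57500 + 1958740 = 6798480
Sum of weights = 425 + 559 + 484 + 377 + 910 + 230 + 230 + 823 = 4038
Weighted mean = 6798480 / 4038 = 1683.6256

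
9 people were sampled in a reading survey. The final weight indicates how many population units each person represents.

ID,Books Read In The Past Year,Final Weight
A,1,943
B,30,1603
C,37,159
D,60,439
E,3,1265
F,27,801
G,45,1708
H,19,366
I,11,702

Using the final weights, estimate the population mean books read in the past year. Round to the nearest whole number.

Weighted sum = 1×943 + 30×1603 + 37×159 + 60×439 + 3×1265 + 27×801 + 45×1708 + 19×366 + 11×702
  = 943 + 48090 + 5883 + 26340 + 3795 + 21627 + 76860 + 6954 + 7722 = 198214
Sum of weights = 943 + 1603 + 159 + 439 + 1265 + 801 + 1708 + 366 + 702 = 7986
Weighted mean = 198214 / 7986 = 24.820185

25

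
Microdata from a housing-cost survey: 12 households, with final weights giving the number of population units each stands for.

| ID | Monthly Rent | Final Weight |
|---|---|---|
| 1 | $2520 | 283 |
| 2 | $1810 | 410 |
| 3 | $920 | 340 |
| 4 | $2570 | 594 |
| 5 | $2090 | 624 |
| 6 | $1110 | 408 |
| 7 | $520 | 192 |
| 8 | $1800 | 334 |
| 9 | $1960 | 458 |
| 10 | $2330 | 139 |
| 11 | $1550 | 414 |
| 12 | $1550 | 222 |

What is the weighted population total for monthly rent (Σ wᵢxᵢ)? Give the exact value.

7960070

Weighted total = 2520×283 + 1810×410 + 920×340 + 2570×594 + 2090×624 + 1110×408 + 520×192 + 1800×334 + 1960×458 + 2330×139 + 1550×414 + 1550×222
  = 713160 + 742100 + 312800 + 1526580 + 1304160 + 452880 + 99840 + 601200 + 897680 + 323870 + 641700 + 344100 = 7960070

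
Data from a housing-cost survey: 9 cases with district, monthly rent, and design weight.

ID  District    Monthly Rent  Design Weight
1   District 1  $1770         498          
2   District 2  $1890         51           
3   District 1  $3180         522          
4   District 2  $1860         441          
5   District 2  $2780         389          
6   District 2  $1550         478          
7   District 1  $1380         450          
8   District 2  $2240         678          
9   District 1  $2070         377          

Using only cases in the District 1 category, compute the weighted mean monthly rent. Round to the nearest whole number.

2135

District 1 rows: 1, 3, 7, 9
Weighted sum = 1770×498 + 3180×522 + 1380×450 + 2070×377
  = 881460 + 1659960 + 621000 + 780390 = 3942810
Sum of weights = 498 + 522 + 450 + 377 = 1847
Weighted mean = 3942810 / 1847 = 2134.7103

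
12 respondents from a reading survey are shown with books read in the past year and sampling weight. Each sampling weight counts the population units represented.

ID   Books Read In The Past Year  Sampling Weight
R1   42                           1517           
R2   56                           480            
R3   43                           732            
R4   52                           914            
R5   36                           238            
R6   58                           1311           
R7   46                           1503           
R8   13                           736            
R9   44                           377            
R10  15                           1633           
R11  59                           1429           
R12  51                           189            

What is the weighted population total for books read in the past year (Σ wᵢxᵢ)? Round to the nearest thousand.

Weighted total = 42×1517 + 56×480 + 43×732 + 52×914 + 36×238 + 58×1311 + 46×1503 + 13×736 + 44×377 + 15×1633 + 59×1429 + 51×189
  = 63714 + 26880 + 31476 + 47528 + 8568 + 76038 + 69138 + 9568 + 16588 + 24495 + 84311 + 9639 = 467943

468000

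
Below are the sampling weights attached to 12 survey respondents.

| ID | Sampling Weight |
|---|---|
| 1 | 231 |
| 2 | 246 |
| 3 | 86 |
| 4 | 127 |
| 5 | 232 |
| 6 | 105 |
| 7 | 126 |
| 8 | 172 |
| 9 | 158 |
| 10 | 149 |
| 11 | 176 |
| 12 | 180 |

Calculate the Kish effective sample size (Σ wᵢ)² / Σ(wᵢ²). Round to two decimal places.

11.03

Σ wᵢ = 231 + 246 + 86 + 127 + 232 + 105 + 126 + 172 + 158 + 149 + 176 + 180 = 1988
Σ wᵢ² = 358252
n_eff = 1988² / 358252 = 3952144 / 358252 = 11.031743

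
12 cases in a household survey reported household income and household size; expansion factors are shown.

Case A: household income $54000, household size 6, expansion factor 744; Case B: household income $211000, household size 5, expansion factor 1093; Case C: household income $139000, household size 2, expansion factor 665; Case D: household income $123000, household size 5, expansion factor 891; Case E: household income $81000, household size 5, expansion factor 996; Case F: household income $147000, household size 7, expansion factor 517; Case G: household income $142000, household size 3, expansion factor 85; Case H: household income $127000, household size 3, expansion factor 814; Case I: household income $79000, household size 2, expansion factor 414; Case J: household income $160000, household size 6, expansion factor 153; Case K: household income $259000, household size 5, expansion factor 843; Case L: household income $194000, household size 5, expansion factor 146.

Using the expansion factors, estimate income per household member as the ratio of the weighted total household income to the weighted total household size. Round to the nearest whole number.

31121

Σ wᵢ·y = 54000×744 + 211000×1093 + 139000×665 + 123000×891 + 81000×996 + 147000×517 + 142000×85 + 127000×814 + 79000×414 + 160000×153 + 259000×843 + 194000×146
  = 1048797000
Σ wᵢ·x = 6×744 + 5×1093 + 2×665 + 5×891 + 5×996 + 7×517 + 3×85 + 3×814 + 2×414 + 6×153 + 5×843 + 5×146
  = 4464 + 5465 + 1330 + 4455 + 4980 + 3619 + 255 + 2442 + 828 + 918 + 4215 + 730 = 33701
Ratio = 1048797000 / 33701 = 31120.649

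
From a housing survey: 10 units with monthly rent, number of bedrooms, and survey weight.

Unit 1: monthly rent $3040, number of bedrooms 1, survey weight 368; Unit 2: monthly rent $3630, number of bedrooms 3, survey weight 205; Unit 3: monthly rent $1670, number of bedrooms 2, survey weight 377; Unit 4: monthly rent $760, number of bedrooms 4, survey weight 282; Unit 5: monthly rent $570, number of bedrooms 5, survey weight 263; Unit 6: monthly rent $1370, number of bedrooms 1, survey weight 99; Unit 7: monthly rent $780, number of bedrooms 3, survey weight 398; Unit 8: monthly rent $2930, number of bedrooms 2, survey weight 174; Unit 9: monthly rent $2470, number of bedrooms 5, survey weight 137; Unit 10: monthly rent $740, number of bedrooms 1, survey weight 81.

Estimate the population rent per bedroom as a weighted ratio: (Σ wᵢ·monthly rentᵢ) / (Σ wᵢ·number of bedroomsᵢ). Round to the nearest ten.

640

Σ wᵢ·y = 4210910
Σ wᵢ·x = 6587
Ratio = 4210910 / 6587 = 639.27585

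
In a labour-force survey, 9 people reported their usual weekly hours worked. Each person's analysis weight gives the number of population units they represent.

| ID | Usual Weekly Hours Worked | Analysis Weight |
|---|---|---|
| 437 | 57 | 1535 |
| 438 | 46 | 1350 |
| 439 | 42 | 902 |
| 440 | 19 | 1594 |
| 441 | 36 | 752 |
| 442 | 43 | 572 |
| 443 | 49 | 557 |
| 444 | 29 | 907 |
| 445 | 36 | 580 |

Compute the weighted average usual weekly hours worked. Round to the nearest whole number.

Weighted sum = 57×1535 + 46×1350 + 42×902 + 19×1594 + 36×752 + 43×572 + 49×557 + 29×907 + 36×580
  = 87495 + 62100 + 37884 + 30286 + 27072 + 24596 + 27293 + 26303 + 20880 = 343909
Sum of weights = 1535 + 1350 + 902 + 1594 + 752 + 572 + 557 + 907 + 580 = 8749
Weighted mean = 343909 / 8749 = 39.308378

39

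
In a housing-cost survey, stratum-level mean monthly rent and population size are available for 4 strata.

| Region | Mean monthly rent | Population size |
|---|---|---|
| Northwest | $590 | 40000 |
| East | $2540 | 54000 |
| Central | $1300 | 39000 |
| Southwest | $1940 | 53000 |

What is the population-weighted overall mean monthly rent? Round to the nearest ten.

1690

Σ Nₕ·x̄ₕ = 590×40000 + 2540×54000 + 1300×39000 + 1940×53000
  = 23600000 + 137160000 + 50700000 + 102820000 = 314280000
Σ Nₕ = 186000
Overall mean = 314280000 / 186000 = 1689.6774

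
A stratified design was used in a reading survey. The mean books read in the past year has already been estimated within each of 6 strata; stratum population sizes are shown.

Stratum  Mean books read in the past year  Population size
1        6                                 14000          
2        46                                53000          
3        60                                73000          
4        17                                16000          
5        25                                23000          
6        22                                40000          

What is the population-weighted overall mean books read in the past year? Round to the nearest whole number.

Σ Nₕ·x̄ₕ = 6×14000 + 46×53000 + 60×73000 + 17×16000 + 25×23000 + 22×40000
  = 8629000
Σ Nₕ = 14000 + 53000 + 73000 + 16000 + 23000 + 40000 = 219000
Overall mean = 8629000 / 219000 = 39.401826

39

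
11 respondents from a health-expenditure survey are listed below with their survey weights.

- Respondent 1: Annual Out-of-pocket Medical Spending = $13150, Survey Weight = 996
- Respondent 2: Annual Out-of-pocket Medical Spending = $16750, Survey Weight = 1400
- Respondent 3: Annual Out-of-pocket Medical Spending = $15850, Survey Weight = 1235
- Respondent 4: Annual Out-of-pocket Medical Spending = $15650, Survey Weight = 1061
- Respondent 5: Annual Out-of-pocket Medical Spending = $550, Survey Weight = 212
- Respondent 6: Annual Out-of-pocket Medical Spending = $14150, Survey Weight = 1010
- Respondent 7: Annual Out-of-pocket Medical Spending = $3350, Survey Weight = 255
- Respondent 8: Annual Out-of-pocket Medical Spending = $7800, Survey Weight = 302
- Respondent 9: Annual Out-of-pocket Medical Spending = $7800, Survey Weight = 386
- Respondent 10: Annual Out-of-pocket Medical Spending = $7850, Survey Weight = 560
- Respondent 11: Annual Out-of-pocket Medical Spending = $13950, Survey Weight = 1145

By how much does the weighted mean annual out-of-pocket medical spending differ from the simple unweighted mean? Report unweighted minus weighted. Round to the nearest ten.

-2660

Unweighted sum = 13150 + 16750 + 15850 + 15650 + 550 + 14150 + 3350 + 7800 + 7800 + 7850 + 13950 = 116850
Unweighted mean = 116850 / 11 = 10622.727
Weighted sum = 13150×996 + 16750×1400 + 15850×1235 + 15650×1061 + 550×212 + 14150×1010 + 3350×255 + 7800×302 + 7800×386 + 7850×560 + 13950×1145
  = 113724300
Sum of weights = 996 + 1400 + 1235 + 1061 + 212 + 1010 + 255 + 302 + 386 + 560 + 1145 = 8562
Weighted mean = 113724300 / 8562 = 13282.446
Difference (unweighted minus weighted) = -2659.7184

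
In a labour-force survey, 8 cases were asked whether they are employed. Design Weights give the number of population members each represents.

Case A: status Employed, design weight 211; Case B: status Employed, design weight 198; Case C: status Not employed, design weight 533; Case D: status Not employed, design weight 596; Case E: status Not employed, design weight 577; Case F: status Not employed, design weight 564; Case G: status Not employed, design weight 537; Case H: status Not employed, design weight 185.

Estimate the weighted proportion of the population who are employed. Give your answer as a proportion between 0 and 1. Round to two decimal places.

Sum of weights for 'Employed' = 211 + 198 = 409
Total weight = 3401
Weighted proportion = 409 / 3401 = 0.12025875

0.12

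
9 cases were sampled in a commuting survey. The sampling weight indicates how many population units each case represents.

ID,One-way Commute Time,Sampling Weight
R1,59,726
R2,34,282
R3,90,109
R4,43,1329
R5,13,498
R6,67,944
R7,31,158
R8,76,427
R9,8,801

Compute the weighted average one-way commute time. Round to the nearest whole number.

Weighted sum = 232859
Sum of weights = 5274
Weighted mean = 232859 / 5274 = 44.152256

44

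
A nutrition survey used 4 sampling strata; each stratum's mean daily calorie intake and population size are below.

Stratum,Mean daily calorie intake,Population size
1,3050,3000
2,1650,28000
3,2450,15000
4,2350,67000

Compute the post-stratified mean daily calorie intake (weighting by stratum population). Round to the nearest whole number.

Σ Nₕ·x̄ₕ = 3050×3000 + 1650×28000 + 2450×15000 + 2350×67000
  = 9150000 + 46200000 + 36750000 + 157450000 = 249550000
Σ Nₕ = 113000
Overall mean = 249550000 / 113000 = 2208.4071

2208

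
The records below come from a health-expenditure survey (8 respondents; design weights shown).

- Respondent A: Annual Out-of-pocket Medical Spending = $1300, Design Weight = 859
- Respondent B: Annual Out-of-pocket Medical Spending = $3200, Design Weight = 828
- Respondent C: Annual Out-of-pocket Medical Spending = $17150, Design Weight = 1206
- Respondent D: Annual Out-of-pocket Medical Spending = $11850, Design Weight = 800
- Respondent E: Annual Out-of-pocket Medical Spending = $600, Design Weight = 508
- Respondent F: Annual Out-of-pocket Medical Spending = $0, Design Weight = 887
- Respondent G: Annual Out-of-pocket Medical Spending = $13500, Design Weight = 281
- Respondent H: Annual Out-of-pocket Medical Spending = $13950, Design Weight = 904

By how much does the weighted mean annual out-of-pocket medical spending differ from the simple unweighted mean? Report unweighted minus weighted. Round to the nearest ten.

Unweighted sum = 1300 + 3200 + 17150 + 11850 + 600 + 0 + 13500 + 13950 = 61550
Unweighted mean = 61550 / 8 = 7693.75
Weighted sum = 1300×859 + 3200×828 + 17150×1206 + 11850×800 + 600×508 + 0×887 + 13500×281 + 13950×904
  = 1116700 + 2649600 + 20682900 + 9480000 + 304800 + 0 + 3793500 + 12610800 = 50638300
Sum of weights = 859 + 828 + 1206 + 800 + 508 + 887 + 281 + 904 = 6273
Weighted mean = 50638300 / 6273 = 8072.4215
Difference (unweighted minus weighted) = -378.67149

-380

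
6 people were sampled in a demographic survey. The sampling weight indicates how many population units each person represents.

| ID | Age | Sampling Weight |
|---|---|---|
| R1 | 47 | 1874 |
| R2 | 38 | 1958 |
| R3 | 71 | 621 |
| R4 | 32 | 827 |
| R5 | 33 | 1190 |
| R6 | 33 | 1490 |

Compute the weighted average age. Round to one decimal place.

40.4

Weighted sum = 47×1874 + 38×1958 + 71×621 + 32×827 + 33×1190 + 33×1490
  = 88078 + 74404 + 44091 + 26464 + 39270 + 49170 = 321477
Sum of weights = 1874 + 1958 + 621 + 827 + 1190 + 1490 = 7960
Weighted mean = 321477 / 7960 = 40.386558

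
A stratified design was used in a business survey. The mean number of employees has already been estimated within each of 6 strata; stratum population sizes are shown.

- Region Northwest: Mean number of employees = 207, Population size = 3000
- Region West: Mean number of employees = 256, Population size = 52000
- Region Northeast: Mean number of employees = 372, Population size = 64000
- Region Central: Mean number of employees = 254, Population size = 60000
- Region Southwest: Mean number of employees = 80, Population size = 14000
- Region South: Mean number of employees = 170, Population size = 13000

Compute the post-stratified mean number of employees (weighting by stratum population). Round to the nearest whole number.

273

Σ Nₕ·x̄ₕ = 207×3000 + 256×52000 + 372×64000 + 254×60000 + 80×14000 + 170×13000
  = 56311000
Σ Nₕ = 206000
Overall mean = 56311000 / 206000 = 273.35437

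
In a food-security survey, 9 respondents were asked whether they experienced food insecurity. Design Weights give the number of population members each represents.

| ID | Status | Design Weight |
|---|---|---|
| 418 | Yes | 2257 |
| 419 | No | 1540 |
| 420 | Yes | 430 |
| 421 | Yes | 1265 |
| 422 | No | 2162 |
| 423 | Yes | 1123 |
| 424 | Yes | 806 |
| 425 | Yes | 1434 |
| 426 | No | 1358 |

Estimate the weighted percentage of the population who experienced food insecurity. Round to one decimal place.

Sum of weights for 'Yes' = 2257 + 430 + 1265 + 1123 + 806 + 1434 = 7315
Total weight = 12375
Weighted proportion = 7315 / 12375 = 0.59111111 → 59.111111%

59.1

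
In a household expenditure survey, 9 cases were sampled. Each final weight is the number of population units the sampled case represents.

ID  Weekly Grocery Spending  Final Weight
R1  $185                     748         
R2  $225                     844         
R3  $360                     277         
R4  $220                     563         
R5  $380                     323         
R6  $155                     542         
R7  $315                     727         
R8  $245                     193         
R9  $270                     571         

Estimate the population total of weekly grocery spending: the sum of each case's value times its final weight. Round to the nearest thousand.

Weighted total = 185×748 + 225×844 + 360×277 + 220×563 + 380×323 + 155×542 + 315×727 + 245×193 + 270×571
  = 138380 + 189900 + 99720 + 123860 + 122740 + 84010 + 229005 + 47285 + 154170 = 1189070

1189000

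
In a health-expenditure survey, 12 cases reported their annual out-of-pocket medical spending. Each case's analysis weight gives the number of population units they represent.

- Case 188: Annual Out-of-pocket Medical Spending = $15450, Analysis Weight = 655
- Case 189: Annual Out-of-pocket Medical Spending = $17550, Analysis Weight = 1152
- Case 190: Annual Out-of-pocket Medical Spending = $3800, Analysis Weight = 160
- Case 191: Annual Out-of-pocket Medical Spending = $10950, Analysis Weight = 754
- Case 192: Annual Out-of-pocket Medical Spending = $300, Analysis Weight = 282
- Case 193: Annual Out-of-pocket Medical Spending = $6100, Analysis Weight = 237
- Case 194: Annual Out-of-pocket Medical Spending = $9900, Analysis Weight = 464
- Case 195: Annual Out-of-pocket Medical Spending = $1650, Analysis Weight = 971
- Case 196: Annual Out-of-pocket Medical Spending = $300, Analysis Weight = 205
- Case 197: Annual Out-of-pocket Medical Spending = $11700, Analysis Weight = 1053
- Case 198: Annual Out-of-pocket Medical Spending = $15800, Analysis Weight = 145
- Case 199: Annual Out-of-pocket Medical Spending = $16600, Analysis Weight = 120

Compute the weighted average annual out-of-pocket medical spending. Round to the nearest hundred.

10300

Weighted sum = 15450×655 + 17550×1152 + 3800×160 + 10950×754 + 300×282 + 6100×237 + 9900×464 + 1650×971 + 300×205 + 11700×1053 + 15800×145 + 16600×120
  = 10119750 + 20217600 + 608000 + 8256300 + 84600 + 1445700 + 4593600 + 1602150 + 61500 + 12320100 + 2291000 + 1992000 = 63592300
Sum of weights = 655 + 1152 + 160 + 754 + 282 + 237 + 464 + 971 + 205 + 1053 + 145 + 120 = 6198
Weighted mean = 63592300 / 6198 = 10260.132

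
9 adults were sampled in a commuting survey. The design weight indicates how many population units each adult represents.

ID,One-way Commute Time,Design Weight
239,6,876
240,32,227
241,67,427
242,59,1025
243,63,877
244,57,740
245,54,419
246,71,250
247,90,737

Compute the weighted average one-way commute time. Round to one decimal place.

Weighted sum = 305741
Sum of weights = 876 + 227 + 427 + 1025 + 877 + 740 + 419 + 250 + 737 = 5578
Weighted mean = 305741 / 5578 = 54.81194

54.8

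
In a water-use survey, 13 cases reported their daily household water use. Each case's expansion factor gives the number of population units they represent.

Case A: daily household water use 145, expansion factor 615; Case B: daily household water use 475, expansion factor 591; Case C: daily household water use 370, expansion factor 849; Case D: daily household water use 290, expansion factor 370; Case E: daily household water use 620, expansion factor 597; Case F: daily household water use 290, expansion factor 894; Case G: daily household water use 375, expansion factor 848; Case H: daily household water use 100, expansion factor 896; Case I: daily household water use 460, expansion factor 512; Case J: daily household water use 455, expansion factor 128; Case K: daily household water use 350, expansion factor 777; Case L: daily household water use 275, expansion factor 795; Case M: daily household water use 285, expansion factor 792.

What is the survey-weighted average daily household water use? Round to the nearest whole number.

Weighted sum = 2838385
Sum of weights = 8664
Weighted mean = 2838385 / 8664 = 327.60676

328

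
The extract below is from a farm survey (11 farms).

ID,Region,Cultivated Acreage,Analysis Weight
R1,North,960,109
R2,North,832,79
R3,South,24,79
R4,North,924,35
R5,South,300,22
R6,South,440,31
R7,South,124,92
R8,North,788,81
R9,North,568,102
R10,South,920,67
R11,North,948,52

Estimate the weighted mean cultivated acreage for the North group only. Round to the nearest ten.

North rows: R1, R2, R4, R8, R9, R11
Weighted sum = 960×109 + 832×79 + 924×35 + 788×81 + 568×102 + 948×52
  = 104640 + 65728 + 32340 + 63828 + 57936 + 49296 = 373768
Sum of weights = 109 + 79 + 35 + 81 + 102 + 52 = 458
Weighted mean = 373768 / 458 = 816.08734

820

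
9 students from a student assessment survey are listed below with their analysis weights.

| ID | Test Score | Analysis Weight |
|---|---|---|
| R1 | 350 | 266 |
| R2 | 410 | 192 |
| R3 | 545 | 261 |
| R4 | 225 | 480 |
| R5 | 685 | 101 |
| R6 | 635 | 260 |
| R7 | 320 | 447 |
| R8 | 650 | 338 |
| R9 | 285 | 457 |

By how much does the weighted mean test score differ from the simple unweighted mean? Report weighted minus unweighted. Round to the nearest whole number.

Unweighted sum = 350 + 410 + 545 + 225 + 685 + 635 + 320 + 650 + 285 = 4105
Unweighted mean = 4105 / 9 = 456.11111
Weighted sum = 350×266 + 410×192 + 545×261 + 225×480 + 685×101 + 635×260 + 320×447 + 650×338 + 285×457
  = 93100 + 78720 + 142245 + 108000 + 69185 + 165100 + 143040 + 219700 + 130245 = 1149335
Sum of weights = 266 + 192 + 261 + 480 + 101 + 260 + 447 + 338 + 457 = 2802
Weighted mean = 1149335 / 2802 = 410.1838
Difference (weighted minus unweighted) = -45.927314

-46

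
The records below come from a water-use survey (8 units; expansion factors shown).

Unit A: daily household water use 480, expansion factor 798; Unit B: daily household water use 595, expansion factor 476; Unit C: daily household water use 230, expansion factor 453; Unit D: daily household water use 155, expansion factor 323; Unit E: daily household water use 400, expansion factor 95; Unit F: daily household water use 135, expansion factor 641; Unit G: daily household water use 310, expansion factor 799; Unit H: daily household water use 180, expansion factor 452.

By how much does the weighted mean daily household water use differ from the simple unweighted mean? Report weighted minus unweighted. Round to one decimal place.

Unweighted sum = 480 + 595 + 230 + 155 + 400 + 135 + 310 + 180 = 2485
Unweighted mean = 2485 / 8 = 310.625
Weighted sum = 480×798 + 595×476 + 230×453 + 155×323 + 400×95 + 135×641 + 310×799 + 180×452
  = 383040 + 283220 + 104190 + 50065 + 38000 + 86535 + 247690 + 81360 = 1274100
Sum of weights = 798 + 476 + 453 + 323 + 95 + 641 + 799 + 452 = 4037
Weighted mean = 1274100 / 4037 = 315.60565
Difference (weighted minus unweighted) = 4.9806478

5.0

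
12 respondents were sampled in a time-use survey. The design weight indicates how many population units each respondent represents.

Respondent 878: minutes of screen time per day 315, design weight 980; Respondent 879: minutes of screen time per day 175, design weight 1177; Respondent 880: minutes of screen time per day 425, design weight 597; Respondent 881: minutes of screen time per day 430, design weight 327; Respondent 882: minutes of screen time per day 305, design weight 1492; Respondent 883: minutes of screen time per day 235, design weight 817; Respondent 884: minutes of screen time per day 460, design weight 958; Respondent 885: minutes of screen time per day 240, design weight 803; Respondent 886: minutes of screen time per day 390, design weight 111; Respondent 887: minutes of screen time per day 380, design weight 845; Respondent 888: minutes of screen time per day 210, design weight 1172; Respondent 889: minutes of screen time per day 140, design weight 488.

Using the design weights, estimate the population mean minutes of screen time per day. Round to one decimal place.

293.7

Weighted sum = 315×980 + 175×1177 + 425×597 + 430×327 + 305×1492 + 235×817 + 460×958 + 240×803 + 390×111 + 380×845 + 210×1172 + 140×488
  = 308700 + 205975 + 253725 + 140610 + 455060 + 191995 + 440680 + 192720 + 43290 + 321100 + 246120 + 68320 = 2868295
Sum of weights = 9767
Weighted mean = 2868295 / 9767 = 293.67206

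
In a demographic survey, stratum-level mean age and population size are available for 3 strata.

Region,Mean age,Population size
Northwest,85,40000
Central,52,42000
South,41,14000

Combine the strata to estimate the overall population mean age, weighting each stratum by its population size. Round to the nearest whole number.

64

Σ Nₕ·x̄ₕ = 85×40000 + 52×42000 + 41×14000
  = 3400000 + 2184000 + 574000 = 6158000
Σ Nₕ = 40000 + 42000 + 14000 = 96000
Overall mean = 6158000 / 96000 = 64.145833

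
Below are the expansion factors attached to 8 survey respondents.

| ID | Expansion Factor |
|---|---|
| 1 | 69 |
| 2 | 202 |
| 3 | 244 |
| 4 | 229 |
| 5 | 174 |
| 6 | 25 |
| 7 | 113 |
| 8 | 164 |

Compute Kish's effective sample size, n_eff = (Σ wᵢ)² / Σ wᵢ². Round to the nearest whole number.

Σ wᵢ = 69 + 202 + 244 + 229 + 174 + 25 + 113 + 164 = 1220
Σ wᵢ² = 4761 + 40804 + 59536 + 52441 + 30276 + 625 + 12769 + 26896 = 228108
n_eff = 1220² / 228108 = 1488400 / 228108 = 6.5249794

7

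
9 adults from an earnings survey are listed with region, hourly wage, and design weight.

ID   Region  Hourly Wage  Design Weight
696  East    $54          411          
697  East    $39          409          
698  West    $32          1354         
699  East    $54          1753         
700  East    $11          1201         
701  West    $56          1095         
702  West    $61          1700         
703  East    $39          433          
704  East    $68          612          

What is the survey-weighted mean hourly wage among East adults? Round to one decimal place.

42.4

East rows: 696, 697, 699, 700, 703, 704
Weighted sum = 54×411 + 39×409 + 54×1753 + 11×1201 + 39×433 + 68×612
  = 22194 + 15951 + 94662 + 13211 + 16887 + 41616 = 204521
Sum of weights = 411 + 409 + 1753 + 1201 + 433 + 612 = 4819
Weighted mean = 204521 / 4819 = 42.440548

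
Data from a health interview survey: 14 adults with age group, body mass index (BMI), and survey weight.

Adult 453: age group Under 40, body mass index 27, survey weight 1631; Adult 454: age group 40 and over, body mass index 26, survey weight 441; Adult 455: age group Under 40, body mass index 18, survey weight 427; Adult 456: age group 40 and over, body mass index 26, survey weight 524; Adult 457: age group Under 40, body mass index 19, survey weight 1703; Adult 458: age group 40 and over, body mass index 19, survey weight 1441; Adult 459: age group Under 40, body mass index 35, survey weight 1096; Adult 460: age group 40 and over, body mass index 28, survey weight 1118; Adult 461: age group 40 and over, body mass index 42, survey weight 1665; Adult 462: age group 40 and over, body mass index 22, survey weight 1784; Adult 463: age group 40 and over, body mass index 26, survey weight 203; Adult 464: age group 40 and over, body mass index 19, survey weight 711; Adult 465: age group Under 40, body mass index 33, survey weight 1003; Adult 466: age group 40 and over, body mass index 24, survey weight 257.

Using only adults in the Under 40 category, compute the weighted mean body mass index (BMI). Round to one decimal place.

Under 40 rows: 453, 455, 457, 459, 465
Weighted sum = 27×1631 + 18×427 + 19×1703 + 35×1096 + 33×1003
  = 44037 + 7686 + 32357 + 38360 + 33099 = 155539
Sum of weights = 5860
Weighted mean = 155539 / 5860 = 26.542491

26.5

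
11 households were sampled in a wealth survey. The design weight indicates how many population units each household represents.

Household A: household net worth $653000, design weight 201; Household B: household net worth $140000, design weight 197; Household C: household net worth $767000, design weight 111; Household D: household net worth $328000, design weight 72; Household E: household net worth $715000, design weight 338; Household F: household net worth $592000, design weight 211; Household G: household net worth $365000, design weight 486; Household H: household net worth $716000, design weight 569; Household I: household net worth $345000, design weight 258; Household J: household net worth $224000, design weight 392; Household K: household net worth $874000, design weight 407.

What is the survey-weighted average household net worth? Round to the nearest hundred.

540300

Weighted sum = 1751498000
Sum of weights = 201 + 197 + 111 + 72 + 338 + 211 + 486 + 569 + 258 + 392 + 407 = 3242
Weighted mean = 1751498000 / 3242 = 540252.31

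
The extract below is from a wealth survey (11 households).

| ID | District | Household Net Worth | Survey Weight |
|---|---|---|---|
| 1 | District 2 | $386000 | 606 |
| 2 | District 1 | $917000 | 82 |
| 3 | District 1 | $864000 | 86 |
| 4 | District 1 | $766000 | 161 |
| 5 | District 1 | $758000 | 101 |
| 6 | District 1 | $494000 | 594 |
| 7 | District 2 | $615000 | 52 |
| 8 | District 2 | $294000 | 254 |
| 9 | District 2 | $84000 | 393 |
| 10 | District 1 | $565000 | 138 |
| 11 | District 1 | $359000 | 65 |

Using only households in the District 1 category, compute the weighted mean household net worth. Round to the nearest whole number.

District 1 rows: 2, 3, 4, 5, 6, 10, 11
Weighted sum = 917000×82 + 864000×86 + 766000×161 + 758000×101 + 494000×594 + 565000×138 + 359000×65
  = 744123000
Sum of weights = 82 + 86 + 161 + 101 + 594 + 138 + 65 = 1227
Weighted mean = 744123000 / 1227 = 606457.21

606457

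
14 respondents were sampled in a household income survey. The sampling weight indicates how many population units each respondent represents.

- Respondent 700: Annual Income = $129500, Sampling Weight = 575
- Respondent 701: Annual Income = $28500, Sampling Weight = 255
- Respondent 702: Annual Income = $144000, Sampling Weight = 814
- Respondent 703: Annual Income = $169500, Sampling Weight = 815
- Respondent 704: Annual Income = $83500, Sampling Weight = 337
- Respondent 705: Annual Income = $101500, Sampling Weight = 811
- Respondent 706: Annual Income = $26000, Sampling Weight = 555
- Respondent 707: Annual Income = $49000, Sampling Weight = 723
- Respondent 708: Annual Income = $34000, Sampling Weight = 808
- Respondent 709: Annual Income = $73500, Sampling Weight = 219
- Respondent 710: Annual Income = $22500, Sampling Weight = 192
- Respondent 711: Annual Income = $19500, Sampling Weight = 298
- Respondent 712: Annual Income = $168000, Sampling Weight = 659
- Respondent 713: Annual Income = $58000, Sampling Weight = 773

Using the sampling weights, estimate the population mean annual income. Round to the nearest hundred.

Weighted sum = 706647000
Sum of weights = 7834
Weighted mean = 706647000 / 7834 = 90202.579

90200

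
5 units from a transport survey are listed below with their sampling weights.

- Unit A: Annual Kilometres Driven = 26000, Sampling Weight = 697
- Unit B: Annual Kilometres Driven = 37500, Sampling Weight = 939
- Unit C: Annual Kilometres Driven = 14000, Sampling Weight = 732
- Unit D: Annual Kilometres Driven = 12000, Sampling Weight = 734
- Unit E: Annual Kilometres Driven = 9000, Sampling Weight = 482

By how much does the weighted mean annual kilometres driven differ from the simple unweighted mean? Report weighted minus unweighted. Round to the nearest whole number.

Unweighted sum = 26000 + 37500 + 14000 + 12000 + 9000 = 98500
Unweighted mean = 98500 / 5 = 19700
Weighted sum = 76728500
Sum of weights = 697 + 939 + 732 + 734 + 482 = 3584
Weighted mean = 76728500 / 3584 = 21408.622
Difference (weighted minus unweighted) = 1708.6217

1709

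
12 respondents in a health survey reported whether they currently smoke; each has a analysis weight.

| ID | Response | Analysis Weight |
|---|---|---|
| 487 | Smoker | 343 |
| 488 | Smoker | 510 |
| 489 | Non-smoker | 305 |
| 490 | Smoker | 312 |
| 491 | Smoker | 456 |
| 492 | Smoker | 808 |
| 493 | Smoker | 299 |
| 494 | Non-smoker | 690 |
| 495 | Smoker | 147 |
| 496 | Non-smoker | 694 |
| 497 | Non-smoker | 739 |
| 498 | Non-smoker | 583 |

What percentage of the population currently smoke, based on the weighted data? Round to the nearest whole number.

Sum of weights for 'Smoker' = 343 + 510 + 312 + 456 + 808 + 299 + 147 = 2875
Total weight = 343 + 510 + 305 + 312 + 456 + 808 + 299 + 690 + 147 + 694 + 739 + 583 = 5886
Weighted proportion = 2875 / 5886 = 0.48844716 → 48.844716%

49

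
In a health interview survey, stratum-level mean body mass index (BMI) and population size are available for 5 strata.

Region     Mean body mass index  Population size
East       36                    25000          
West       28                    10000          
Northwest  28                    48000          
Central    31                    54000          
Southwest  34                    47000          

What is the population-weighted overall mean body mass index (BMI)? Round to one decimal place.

31.5

Σ Nₕ·x̄ₕ = 36×25000 + 28×10000 + 28×48000 + 31×54000 + 34×47000
  = 900000 + 280000 + 1344000 + 1674000 + 1598000 = 5796000
Σ Nₕ = 25000 + 10000 + 48000 + 54000 + 47000 = 184000
Overall mean = 5796000 / 184000 = 31.5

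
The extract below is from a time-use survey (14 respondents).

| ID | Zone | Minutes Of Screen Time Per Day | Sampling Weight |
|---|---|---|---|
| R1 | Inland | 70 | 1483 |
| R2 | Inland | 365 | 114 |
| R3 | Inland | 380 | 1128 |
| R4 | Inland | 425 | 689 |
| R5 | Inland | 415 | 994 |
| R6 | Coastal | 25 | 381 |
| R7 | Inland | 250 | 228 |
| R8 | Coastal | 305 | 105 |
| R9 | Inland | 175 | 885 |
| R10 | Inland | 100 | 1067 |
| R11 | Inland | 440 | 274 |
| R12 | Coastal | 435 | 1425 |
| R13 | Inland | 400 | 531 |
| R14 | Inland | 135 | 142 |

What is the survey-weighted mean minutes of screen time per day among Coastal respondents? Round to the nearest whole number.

346

Coastal rows: R6, R8, R12
Weighted sum = 25×381 + 305×105 + 435×1425
  = 661425
Sum of weights = 381 + 105 + 1425 = 1911
Weighted mean = 661425 / 1911 = 346.1146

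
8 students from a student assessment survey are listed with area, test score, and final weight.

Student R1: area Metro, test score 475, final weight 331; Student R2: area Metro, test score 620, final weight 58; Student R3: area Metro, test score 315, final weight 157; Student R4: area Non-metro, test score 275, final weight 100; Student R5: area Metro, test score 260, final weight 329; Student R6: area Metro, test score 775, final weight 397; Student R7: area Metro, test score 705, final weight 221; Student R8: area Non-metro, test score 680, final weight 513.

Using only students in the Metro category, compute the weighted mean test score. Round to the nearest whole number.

530

Metro rows: R1, R2, R3, R5, R6, R7
Weighted sum = 791660
Sum of weights = 1493
Weighted mean = 791660 / 1493 = 530.24782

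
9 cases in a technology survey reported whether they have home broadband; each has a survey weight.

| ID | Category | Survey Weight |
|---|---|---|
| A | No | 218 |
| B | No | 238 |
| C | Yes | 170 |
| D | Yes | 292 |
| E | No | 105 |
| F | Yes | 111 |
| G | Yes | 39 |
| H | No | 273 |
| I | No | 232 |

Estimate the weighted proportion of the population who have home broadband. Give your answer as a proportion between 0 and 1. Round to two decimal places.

0.36

Sum of weights for 'Yes' = 170 + 292 + 111 + 39 = 612
Total weight = 1678
Weighted proportion = 612 / 1678 = 0.3647199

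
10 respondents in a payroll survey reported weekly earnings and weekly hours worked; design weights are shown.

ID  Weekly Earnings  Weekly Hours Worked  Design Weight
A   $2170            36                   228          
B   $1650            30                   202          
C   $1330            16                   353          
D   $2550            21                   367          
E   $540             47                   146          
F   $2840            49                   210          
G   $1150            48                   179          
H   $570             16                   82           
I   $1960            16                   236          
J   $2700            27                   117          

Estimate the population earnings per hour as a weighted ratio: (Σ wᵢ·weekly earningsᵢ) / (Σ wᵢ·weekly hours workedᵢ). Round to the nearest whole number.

Σ wᵢ·y = 2170×228 + 1650×202 + 1330×353 + 2550×367 + 540×146 + 2840×210 + 1150×179 + 570×82 + 1960×236 + 2700×117
  = 494760 + 333300 + 469490 + 935850 + 78840 + 596400 + 205850 + 46740 + 462560 + 315900 = 3939690
Σ wᵢ·x = 36×228 + 30×202 + 16×353 + 21×367 + 47×146 + 49×210 + 48×179 + 16×82 + 16×236 + 27×117
  = 8208 + 6060 + 5648 + 7707 + 6862 + 10290 + 8592 + 1312 + 3776 + 3159 = 61614
Ratio = 3939690 / 61614 = 63.941474

64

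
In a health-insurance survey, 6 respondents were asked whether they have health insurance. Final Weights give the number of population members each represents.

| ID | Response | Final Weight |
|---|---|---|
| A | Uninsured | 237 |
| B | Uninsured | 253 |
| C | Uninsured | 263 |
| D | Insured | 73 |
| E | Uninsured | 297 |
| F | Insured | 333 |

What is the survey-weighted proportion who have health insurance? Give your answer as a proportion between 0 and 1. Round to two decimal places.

Sum of weights for 'Insured' = 73 + 333 = 406
Total weight = 237 + 253 + 263 + 73 + 297 + 333 = 1456
Weighted proportion = 406 / 1456 = 0.27884615

0.28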